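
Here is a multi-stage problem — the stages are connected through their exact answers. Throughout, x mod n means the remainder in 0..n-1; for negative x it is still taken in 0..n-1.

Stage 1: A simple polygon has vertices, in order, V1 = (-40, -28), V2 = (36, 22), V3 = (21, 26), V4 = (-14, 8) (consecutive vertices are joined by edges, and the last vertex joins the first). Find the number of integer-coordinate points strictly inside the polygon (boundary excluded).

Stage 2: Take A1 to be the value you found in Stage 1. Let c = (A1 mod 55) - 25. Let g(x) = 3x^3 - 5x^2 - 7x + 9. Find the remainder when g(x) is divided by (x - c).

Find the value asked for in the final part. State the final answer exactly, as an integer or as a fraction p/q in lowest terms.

Stage 1: cross terms: (-40*22 - 36*-28)=128, (36*26 - 21*22)=474, (21*8 - -14*26)=532, (-14*-28 - -40*8)=712; twice the area = |1846| = 1846; area = 923; boundary points = 2 + 1 + 1 + 2 = 6; strictly interior points = area - boundary/2 + 1 = 921; answer 921
Stage 2: A1 = 921; c = 16; remainder = value at the root: 3*(16)^3 - 5*(16)^2 - 7*(16)^1 + 9 = (12288) + (-1280) + (-112) + (9) = 10905; answer 10905

10905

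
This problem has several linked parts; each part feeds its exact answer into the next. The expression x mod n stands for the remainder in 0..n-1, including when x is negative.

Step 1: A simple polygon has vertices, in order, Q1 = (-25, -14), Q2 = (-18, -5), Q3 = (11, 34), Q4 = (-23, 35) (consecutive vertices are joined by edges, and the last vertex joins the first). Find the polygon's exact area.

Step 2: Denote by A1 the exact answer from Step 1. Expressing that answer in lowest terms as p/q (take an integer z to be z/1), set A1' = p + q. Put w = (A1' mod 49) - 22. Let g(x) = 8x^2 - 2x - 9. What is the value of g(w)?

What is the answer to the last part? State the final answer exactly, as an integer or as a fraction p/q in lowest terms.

1587

Step 1: cross terms: (-25*-5 - -18*-14)=-127, (-18*34 - 11*-5)=-557, (11*35 - -23*34)=1167, (-23*-14 - -25*35)=1197; twice the area = |1680| = 1680; area = 840; answer 840
Step 2: A1 = 840; threaded value p + q = 841; w = -14; 8*(-14)^2 - 2*(-14)^1 - 9 = (1568) + (28) + (-9) = 1587; answer 1587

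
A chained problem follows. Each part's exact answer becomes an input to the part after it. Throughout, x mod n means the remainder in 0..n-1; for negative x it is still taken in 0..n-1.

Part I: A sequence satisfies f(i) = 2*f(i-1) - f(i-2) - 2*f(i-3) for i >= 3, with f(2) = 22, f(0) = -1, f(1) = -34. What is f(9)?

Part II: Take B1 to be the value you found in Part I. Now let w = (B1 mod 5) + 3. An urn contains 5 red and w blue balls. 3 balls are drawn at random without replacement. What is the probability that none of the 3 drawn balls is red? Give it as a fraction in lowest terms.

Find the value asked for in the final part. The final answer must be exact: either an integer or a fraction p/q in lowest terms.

4/33

Part I: f(3) = 2*(22) - 1*(-34) - 2*(-1) = 80; iterating: f(3)=80, f(4)=206, f(5)=288, f(6)=210, f(7)=-280, f(8)=-1346, f(9)=-2832; answer -2832
Part II: B1 = -2832; w = 6; total draws C(11,3) = 165; favorable C(6,3) = 20; P = 4/33; answer 4/33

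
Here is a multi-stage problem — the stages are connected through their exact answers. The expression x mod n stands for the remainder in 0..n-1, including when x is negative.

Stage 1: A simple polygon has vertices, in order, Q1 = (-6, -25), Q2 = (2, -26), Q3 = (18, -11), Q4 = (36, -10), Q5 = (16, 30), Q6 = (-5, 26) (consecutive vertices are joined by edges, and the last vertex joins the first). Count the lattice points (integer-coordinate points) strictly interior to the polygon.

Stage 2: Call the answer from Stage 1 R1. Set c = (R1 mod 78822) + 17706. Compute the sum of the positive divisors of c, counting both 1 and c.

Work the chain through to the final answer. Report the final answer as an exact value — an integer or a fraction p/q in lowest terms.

Stage 1: cross terms: (-6*-26 - 2*-25)=206, (2*-11 - 18*-26)=446, (18*-10 - 36*-11)=216, (36*30 - 16*-10)=1240, (16*26 - -5*30)=566, (-5*-25 - -6*26)=281; twice the area = |2955| = 2955; area = 2955/2; boundary points = 1 + 1 + 1 + 20 + 1 + 1 = 25; strictly interior points = area - boundary/2 + 1 = 1466; answer 1466
Stage 2: R1 = 1466; c = 19172; 19172 = 2^2 * 4793; sigma = (1 + 2 + 4) * (1 + 4793) = 7 * 4794 = 33558; answer 33558

33558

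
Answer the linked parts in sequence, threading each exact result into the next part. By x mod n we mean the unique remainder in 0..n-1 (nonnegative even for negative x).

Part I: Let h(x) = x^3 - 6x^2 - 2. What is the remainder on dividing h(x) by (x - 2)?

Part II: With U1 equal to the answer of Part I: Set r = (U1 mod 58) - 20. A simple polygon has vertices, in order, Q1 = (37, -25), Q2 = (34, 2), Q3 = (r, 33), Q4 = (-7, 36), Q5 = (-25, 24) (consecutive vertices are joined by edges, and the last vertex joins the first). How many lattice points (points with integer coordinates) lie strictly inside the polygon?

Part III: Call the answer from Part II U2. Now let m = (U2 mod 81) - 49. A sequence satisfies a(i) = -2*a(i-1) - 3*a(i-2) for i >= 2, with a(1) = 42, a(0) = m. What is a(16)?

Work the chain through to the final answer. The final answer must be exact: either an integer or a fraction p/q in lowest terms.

259173

Part I: remainder = value at the root: 1*(2)^3 - 6*(2)^2 - 2 = (8) + (-24) + (-2) = -18; answer -18
Part II: U1 = -18; r = 20; cross terms: (37*2 - 34*-25)=924, (34*33 - 20*2)=1082, (20*36 - -7*33)=951, (-7*24 - -25*36)=732, (-25*-25 - 37*24)=-263; twice the area = |3426| = 3426; area = 1713; boundary points = 3 + 1 + 3 + 6 + 1 = 14; strictly interior points = area - boundary/2 + 1 = 1707; answer 1707
Part III: U2 = 1707; m = -43; a(2) = -2*(42) - 3*(-43) = 45; iterating: a(2)=45, a(3)=-216, a(4)=297, a(5)=54, a(6)=-999, a(7)=1836, a(8)=-675, a(9)=-4158, a(10)=10341, a(11)=-8208, a(12)=-14607, a(13)=53838, a(14)=-63855, a(15)=-33804, a(16)=259173; answer 259173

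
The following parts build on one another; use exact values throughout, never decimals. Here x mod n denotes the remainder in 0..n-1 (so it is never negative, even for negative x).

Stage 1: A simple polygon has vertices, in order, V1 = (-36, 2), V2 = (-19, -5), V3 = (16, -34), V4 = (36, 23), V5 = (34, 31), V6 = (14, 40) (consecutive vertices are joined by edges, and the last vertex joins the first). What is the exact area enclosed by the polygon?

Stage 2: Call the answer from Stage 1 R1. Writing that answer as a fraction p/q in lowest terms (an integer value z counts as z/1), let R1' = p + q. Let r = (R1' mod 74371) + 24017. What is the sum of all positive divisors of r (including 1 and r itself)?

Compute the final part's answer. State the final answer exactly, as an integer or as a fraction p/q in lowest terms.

Stage 1: cross terms: (-36*-5 - -19*2)=218, (-19*-34 - 16*-5)=726, (16*23 - 36*-34)=1592, (36*31 - 34*23)=334, (34*40 - 14*31)=926, (14*2 - -36*40)=1468; twice the area = |5264| = 5264; area = 2632; answer 2632
Stage 2: R1 = 2632; threaded value p + q = 2633; r = 26650; 26650 = 2 * 5^2 * 13 * 41; sigma = (1 + 2) * (1 + 5 + 25) * (1 + 13) * (1 + 41) = 3 * 31 * 14 * 42 = 54684; answer 54684

54684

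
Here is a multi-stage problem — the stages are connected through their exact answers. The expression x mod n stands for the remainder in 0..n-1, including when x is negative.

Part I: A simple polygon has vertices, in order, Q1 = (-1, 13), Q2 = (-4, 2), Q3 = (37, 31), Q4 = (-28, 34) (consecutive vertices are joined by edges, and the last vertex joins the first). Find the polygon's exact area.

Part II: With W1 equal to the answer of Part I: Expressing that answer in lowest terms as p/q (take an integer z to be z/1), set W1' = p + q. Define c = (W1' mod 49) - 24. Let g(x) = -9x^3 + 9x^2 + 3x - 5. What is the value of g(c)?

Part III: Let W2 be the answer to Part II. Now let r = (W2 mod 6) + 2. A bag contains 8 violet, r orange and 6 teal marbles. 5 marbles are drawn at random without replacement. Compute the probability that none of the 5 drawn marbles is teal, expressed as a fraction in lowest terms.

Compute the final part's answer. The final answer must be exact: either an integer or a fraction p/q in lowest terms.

1001/7752

Part I: cross terms: (-1*2 - -4*13)=50, (-4*31 - 37*2)=-198, (37*34 - -28*31)=2126, (-28*13 - -1*34)=-330; twice the area = |1648| = 1648; area = 824; answer 824
Part II: W1 = 824; threaded value p + q = 825; c = 17; -9*(17)^3 + 9*(17)^2 + 3*(17)^1 - 5 = (-44217) + (2601) + (51) + (-5) = -41570; answer -41570
Part III: W2 = -41570; r = 6; total draws C(20,5) = 15504; favorable C(14,5) = 2002; P = 1001/7752; answer 1001/7752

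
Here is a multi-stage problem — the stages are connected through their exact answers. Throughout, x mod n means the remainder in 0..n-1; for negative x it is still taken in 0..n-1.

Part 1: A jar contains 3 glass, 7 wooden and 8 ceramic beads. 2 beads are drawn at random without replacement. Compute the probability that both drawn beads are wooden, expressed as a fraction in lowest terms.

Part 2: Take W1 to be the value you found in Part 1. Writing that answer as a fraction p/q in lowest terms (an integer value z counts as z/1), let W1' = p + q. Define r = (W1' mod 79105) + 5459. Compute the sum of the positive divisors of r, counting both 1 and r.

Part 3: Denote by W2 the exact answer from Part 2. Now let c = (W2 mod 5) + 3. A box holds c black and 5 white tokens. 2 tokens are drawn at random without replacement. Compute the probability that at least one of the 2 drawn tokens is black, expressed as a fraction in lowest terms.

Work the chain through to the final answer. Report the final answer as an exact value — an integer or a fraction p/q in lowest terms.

7/9

Part 1: total draws C(18,2) = 153; favorable C(7,2) = 21; P = 7/51; answer 7/51
Part 2: W1 = 7/51; threaded value p + q = 58; r = 5517; 5517 = 3^2 * 613; sigma = (1 + 3 + 9) * (1 + 613) = 13 * 614 = 7982; answer 7982
Part 3: W2 = 7982; c = 5; total draws C(10,2) = 45; complement C(5,2) = 10; favorable 45 - 10 = 35; P = 7/9; answer 7/9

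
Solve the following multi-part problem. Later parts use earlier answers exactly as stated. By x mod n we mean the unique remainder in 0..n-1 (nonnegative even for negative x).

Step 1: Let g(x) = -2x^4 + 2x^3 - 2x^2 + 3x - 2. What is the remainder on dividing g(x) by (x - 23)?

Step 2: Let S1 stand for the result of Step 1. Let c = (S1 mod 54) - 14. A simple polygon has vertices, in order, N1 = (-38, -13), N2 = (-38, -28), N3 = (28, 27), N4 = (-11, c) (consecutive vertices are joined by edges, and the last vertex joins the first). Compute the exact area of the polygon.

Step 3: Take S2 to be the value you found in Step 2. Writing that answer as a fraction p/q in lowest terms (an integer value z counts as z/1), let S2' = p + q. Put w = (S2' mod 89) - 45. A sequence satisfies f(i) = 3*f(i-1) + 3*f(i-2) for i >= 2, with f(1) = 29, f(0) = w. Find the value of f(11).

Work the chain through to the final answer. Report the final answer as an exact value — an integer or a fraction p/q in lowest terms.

-542619

Step 1: remainder = value at the root: -2*(23)^4 + 2*(23)^3 - 2*(23)^2 + 3*(23)^1 - 2 = (-559682) + (24334) + (-1058) + (69) + (-2) = -536339; answer -536339
Step 2: S1 = -536339; c = 29; cross terms: (-38*-28 - -38*-13)=570, (-38*27 - 28*-28)=-242, (28*29 - -11*27)=1109, (-11*-13 - -38*29)=1245; twice the area = |2682| = 2682; area = 1341; answer 1341
Step 3: S2 = 1341; threaded value p + q = 1342; w = -38; f(2) = 3*(29) + 3*(-38) = -27; iterating: f(2)=-27, f(3)=6, f(4)=-63, f(5)=-171, f(6)=-702, f(7)=-2619, f(8)=-9963, f(9)=-37746, f(10)=-143127, f(11)=-542619; answer -542619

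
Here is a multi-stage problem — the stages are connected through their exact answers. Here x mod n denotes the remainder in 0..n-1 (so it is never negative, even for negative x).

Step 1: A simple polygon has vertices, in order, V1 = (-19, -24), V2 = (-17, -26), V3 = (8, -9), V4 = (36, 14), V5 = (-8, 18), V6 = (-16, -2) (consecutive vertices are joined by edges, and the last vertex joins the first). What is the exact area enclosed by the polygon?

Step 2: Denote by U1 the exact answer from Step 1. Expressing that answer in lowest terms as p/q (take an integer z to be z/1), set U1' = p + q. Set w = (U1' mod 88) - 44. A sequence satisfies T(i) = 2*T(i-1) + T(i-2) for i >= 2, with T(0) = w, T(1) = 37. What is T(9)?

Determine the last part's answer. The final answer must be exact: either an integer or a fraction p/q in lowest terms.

21349

Step 1: cross terms: (-19*-26 - -17*-24)=86, (-17*-9 - 8*-26)=361, (8*14 - 36*-9)=436, (36*18 - -8*14)=760, (-8*-2 - -16*18)=304, (-16*-24 - -19*-2)=346; twice the area = |2293| = 2293; area = 2293/2; answer 2293/2
Step 2: U1 = 2293/2; threaded value p + q = 2295; w = -37; T(2) = 2*(37) + 1*(-37) = 37; iterating: T(2)=37, T(3)=111, T(4)=259, T(5)=629, T(6)=1517, T(7)=3663, T(8)=8843, T(9)=21349; answer 21349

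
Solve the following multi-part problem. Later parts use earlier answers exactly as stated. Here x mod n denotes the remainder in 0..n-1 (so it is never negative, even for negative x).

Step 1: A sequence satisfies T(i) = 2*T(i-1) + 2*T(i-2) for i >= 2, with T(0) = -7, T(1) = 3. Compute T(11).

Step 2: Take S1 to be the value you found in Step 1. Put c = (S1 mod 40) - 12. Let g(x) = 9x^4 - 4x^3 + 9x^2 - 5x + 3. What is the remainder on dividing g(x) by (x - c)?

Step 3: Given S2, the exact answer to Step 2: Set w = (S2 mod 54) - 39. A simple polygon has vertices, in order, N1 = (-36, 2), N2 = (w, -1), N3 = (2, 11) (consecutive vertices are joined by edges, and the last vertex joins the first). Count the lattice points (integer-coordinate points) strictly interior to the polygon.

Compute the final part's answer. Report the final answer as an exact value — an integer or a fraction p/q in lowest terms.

Step 1: T(2) = 2*(3) + 2*(-7) = -8; iterating: T(2)=-8, T(3)=-10, T(4)=-36, T(5)=-92, T(6)=-256, T(7)=-696, T(8)=-1904, T(9)=-5200, T(10)=-14208, T(11)=-38816; answer -38816
Step 2: S1 = -38816; c = 12; remainder = value at the root: 9*(12)^4 - 4*(12)^3 + 9*(12)^2 - 5*(12)^1 + 3 = (186624) + (-6912) + (1296) + (-60) + (3) = 180951; answer 180951
Step 3: S2 = 180951; w = 12; cross terms: (-36*-1 - 12*2)=12, (12*11 - 2*-1)=134, (2*2 - -36*11)=400; twice the area = |546| = 546; area = 273; boundary points = 3 + 2 + 1 = 6; strictly interior points = area - boundary/2 + 1 = 271; answer 271

271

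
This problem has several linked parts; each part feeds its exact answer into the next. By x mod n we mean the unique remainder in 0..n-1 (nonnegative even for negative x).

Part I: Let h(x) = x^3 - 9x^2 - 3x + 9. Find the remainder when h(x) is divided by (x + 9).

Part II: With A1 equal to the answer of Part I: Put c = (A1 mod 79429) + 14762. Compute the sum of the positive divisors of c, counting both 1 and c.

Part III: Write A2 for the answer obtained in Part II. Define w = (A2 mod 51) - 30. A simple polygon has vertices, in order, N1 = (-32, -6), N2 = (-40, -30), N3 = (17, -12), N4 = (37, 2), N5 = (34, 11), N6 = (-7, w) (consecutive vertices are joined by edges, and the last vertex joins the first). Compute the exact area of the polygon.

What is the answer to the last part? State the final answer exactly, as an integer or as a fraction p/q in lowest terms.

1125

Part I: remainder = value at the root: 1*(-9)^3 - 9*(-9)^2 - 3*(-9)^1 + 9 = (-729) + (-729) + (27) + (9) = -1422; answer -1422
Part II: A1 = -1422; c = 92769; 92769 = 3 * 17^2 * 107; sigma = (1 + 3) * (1 + 17 + 289) * (1 + 107) = 4 * 307 * 108 = 132624; answer 132624
Part III: A2 = 132624; w = -6; cross terms: (-32*-30 - -40*-6)=720, (-40*-12 - 17*-30)=990, (17*2 - 37*-12)=478, (37*11 - 34*2)=339, (34*-6 - -7*11)=-127, (-7*-6 - -32*-6)=-150; twice the area = |2250| = 2250; area = 1125; answer 1125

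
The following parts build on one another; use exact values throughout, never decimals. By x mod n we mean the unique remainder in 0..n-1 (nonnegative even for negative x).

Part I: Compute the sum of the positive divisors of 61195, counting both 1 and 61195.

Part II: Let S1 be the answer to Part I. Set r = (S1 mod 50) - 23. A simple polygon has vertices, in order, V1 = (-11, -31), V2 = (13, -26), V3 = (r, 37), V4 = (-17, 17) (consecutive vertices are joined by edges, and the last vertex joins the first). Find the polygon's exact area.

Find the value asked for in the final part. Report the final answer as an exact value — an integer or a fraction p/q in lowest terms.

Part I: 61195 = 5 * 12239; sigma = (1 + 5) * (1 + 12239) = 6 * 12240 = 73440; answer 73440
Part II: S1 = 73440; r = 17; cross terms: (-11*-26 - 13*-31)=689, (13*37 - 17*-26)=923, (17*17 - -17*37)=918, (-17*-31 - -11*17)=714; twice the area = |3244| = 3244; area = 1622; answer 1622

1622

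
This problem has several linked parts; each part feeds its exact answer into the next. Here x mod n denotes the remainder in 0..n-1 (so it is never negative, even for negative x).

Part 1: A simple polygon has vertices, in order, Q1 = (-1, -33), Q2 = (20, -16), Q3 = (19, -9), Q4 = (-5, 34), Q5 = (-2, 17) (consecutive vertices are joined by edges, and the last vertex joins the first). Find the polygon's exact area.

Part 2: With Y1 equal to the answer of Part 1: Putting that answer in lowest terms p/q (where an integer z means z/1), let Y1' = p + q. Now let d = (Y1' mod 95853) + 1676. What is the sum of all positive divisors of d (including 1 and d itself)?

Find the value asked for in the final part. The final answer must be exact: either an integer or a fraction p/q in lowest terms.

Part 1: cross terms: (-1*-16 - 20*-33)=676, (20*-9 - 19*-16)=124, (19*34 - -5*-9)=601, (-5*17 - -2*34)=-17, (-2*-33 - -1*17)=83; twice the area = |1467| = 1467; area = 1467/2; answer 1467/2
Part 2: Y1 = 1467/2; threaded value p + q = 1469; d = 3145; 3145 = 5 * 17 * 37; sigma = (1 + 5) * (1 + 17) * (1 + 37) = 6 * 18 * 38 = 4104; answer 4104

4104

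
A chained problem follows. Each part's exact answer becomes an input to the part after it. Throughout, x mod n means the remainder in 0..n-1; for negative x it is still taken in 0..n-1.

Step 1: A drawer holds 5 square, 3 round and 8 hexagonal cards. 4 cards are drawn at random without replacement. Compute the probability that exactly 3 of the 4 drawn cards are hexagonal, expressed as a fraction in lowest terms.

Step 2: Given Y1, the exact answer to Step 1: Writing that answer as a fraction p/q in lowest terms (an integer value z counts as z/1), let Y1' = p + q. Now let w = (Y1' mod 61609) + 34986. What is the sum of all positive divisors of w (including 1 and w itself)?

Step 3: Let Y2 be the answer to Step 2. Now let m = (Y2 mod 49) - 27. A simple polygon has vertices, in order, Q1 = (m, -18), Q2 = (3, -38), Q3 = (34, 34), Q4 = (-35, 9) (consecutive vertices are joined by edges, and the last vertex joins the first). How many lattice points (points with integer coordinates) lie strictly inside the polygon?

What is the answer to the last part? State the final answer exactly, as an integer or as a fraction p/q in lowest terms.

Step 1: total draws C(16,4) = 1820; favorable C(8,3)*C(8,1) = 448; P = 16/65; answer 16/65
Step 2: Y1 = 16/65; threaded value p + q = 81; w = 35067; 35067 = 3 * 11689; sigma = (1 + 3) * (1 + 11689) = 4 * 11690 = 46760; answer 46760
Step 3: Y2 = 46760; m = -13; cross terms: (-13*-38 - 3*-18)=548, (3*34 - 34*-38)=1394, (34*9 - -35*34)=1496, (-35*-18 - -13*9)=747; twice the area = |4185| = 4185; area = 4185/2; boundary points = 4 + 1 + 1 + 1 = 7; strictly interior points = area - boundary/2 + 1 = 2090; answer 2090

2090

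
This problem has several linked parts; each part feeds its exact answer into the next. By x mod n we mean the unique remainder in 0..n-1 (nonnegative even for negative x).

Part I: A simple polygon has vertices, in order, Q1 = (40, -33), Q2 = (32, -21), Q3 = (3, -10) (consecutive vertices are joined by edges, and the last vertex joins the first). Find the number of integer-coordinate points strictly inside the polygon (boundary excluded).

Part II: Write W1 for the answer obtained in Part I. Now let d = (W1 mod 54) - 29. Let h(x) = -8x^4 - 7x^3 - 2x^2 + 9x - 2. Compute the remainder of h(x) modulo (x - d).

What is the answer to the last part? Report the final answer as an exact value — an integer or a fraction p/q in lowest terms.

Part I: cross terms: (40*-21 - 32*-33)=216, (32*-10 - 3*-21)=-257, (3*-33 - 40*-10)=301; twice the area = |260| = 260; area = 130; boundary points = 4 + 1 + 1 = 6; strictly interior points = area - boundary/2 + 1 = 128; answer 128
Part II: W1 = 128; d = -9; remainder = value at the root: -8*(-9)^4 - 7*(-9)^3 - 2*(-9)^2 + 9*(-9)^1 - 2 = (-52488) + (5103) + (-162) + (-81) + (-2) = -47630; answer -47630

-47630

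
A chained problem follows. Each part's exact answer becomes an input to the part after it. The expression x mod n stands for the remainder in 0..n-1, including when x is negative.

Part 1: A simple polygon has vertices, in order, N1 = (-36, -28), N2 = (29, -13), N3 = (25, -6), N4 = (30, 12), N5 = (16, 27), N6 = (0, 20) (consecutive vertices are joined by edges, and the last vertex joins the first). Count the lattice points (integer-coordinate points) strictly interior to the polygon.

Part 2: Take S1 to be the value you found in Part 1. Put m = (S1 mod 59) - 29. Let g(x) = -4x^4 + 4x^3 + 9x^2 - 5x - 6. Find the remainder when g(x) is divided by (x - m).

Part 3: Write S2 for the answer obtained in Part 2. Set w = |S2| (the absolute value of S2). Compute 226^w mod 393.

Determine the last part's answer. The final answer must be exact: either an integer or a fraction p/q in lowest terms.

49

Part 1: cross terms: (-36*-13 - 29*-28)=1280, (29*-6 - 25*-13)=151, (25*12 - 30*-6)=480, (30*27 - 16*12)=618, (16*20 - 0*27)=320, (0*-28 - -36*20)=720; twice the area = |3569| = 3569; area = 3569/2; boundary points = 5 + 1 + 1 + 1 + 1 + 12 = 21; strictly interior points = area - boundary/2 + 1 = 1775; answer 1775
Part 2: S1 = 1775; m = -24; remainder = value at the root: -4*(-24)^4 + 4*(-24)^3 + 9*(-24)^2 - 5*(-24)^1 - 6 = (-1327104) + (-55296) + (5184) + (120) + (-6) = -1377102; answer -1377102
Part 3: S2 = -1377102; w = 1377102; squarings mod 393: 226^1=226, 226^2=379, 226^4=196, 226^8=295, 226^16=172, 226^32=109, 226^64=91, 226^128=28, 226^256=391, 226^512=4, 226^1024=16, 226^2048=256, 226^4096=298, 226^8192=379, 226^16384=196, 226^32768=295, 226^65536=172, 226^131072=109, 226^262144=91, 226^524288=28, 226^1048576=391; 226^1377102 = 226^2 * 226^4 * 226^8 * 226^64 * 226^256 * 226^512 * 226^65536 * 226^262144 * 226^1048576 = 49 (mod 393); answer 49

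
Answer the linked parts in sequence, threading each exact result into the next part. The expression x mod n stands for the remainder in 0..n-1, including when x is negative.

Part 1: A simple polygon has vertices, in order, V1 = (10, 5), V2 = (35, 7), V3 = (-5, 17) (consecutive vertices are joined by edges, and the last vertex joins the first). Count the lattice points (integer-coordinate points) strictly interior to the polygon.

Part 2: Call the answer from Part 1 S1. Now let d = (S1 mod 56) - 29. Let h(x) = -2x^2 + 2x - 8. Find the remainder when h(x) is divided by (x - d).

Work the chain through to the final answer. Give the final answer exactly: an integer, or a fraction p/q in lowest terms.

-620

Part 1: cross terms: (10*7 - 35*5)=-105, (35*17 - -5*7)=630, (-5*5 - 10*17)=-195; twice the area = |330| = 330; area = 165; boundary points = 1 + 10 + 3 = 14; strictly interior points = area - boundary/2 + 1 = 159; answer 159
Part 2: S1 = 159; d = 18; remainder = value at the root: -2*(18)^2 + 2*(18)^1 - 8 = (-648) + (36) + (-8) = -620; answer -620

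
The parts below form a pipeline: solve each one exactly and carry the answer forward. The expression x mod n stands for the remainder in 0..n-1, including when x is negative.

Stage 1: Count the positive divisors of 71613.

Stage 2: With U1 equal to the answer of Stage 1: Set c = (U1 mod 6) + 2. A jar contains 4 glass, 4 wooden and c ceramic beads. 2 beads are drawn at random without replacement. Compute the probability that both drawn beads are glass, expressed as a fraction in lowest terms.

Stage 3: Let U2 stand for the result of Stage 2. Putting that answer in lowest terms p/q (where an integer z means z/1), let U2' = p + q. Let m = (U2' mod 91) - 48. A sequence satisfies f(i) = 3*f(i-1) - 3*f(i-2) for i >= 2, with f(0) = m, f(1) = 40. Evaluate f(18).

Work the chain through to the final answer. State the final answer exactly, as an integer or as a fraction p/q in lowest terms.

610173

Stage 1: 71613 = 3^2 * 73 * 109; number of divisors = (2+1) * (1+1) * (1+1) = 12; answer 12
Stage 2: U1 = 12; c = 2; total draws C(10,2) = 45; favorable C(4,2) = 6; P = 2/15; answer 2/15
Stage 3: U2 = 2/15; threaded value p + q = 17; m = -31; f(2) = 3*(40) - 3*(-31) = 213; iterating: f(2)=213, f(3)=519, f(4)=918, f(5)=1197, f(6)=837, f(7)=-1080, f(8)=-5751, f(9)=-14013, f(10)=-24786, f(11)=-32319, f(12)=-22599, f(13)=29160, f(14)=155277, f(15)=378351, f(16)=669222, f(17)=872613, f(18)=610173; answer 610173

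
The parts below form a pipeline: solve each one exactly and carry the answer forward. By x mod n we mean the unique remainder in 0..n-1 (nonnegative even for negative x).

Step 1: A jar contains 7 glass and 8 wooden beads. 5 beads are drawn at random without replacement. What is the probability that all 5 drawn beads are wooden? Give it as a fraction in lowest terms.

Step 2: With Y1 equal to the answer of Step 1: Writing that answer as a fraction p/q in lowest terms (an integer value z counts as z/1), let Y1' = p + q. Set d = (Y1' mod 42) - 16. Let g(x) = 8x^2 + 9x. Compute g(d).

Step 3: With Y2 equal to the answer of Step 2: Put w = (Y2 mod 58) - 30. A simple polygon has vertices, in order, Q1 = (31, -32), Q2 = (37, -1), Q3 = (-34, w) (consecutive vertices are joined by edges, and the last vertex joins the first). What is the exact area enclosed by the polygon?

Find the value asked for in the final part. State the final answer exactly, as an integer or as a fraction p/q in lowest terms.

Step 1: total draws C(15,5) = 3003; favorable C(8,5) = 56; P = 8/429; answer 8/429
Step 2: Y1 = 8/429; threaded value p + q = 437; d = 1; 8*(1)^2 + 9*(1)^1 = (8) + (9) = 17; answer 17
Step 3: Y2 = 17; w = -13; cross terms: (31*-1 - 37*-32)=1153, (37*-13 - -34*-1)=-515, (-34*-32 - 31*-13)=1491; twice the area = |2129| = 2129; area = 2129/2; answer 2129/2

2129/2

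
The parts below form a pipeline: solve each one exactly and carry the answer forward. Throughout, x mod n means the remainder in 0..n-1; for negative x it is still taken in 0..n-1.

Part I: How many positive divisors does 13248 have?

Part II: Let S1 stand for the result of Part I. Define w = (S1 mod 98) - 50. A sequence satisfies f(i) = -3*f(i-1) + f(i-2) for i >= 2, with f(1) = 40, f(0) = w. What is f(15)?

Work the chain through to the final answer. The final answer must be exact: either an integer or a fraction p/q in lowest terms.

714179944

Part I: 13248 = 2^6 * 3^2 * 23; number of divisors = (6+1) * (2+1) * (1+1) = 42; answer 42
Part II: S1 = 42; w = -8; f(2) = -3*(40) + 1*(-8) = -128; iterating: f(2)=-128, f(3)=424, f(4)=-1400, f(5)=4624, f(6)=-15272, f(7)=50440, f(8)=-166592, f(9)=550216, f(10)=-1817240, f(11)=6001936, f(12)=-19823048, f(13)=65471080, f(14)=-216236288, f(15)=714179944; answer 714179944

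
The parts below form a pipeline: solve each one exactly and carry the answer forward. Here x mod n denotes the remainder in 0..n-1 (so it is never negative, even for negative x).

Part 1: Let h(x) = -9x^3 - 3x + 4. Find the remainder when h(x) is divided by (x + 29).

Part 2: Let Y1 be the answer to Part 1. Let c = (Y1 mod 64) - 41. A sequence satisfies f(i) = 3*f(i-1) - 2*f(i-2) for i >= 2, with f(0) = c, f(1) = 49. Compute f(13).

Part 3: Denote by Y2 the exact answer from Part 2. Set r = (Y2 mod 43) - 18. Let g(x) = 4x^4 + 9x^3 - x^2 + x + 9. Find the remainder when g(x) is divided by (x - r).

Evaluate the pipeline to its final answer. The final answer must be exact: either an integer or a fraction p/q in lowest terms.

Part 1: remainder = value at the root: -9*(-29)^3 - 3*(-29)^1 + 4 = (219501) + (87) + (4) = 219592; answer 219592
Part 2: Y1 = 219592; c = -33; f(2) = 3*(49) - 2*(-33) = 213; iterating: f(2)=213, f(3)=541, f(4)=1197, f(5)=2509, f(6)=5133, f(7)=10381, f(8)=20877, f(9)=41869, f(10)=83853, f(11)=167821, f(12)=335757, f(13)=671629; answer 671629
Part 3: Y2 = 671629; r = -6; remainder = value at the root: 4*(-6)^4 + 9*(-6)^3 - 1*(-6)^2 + 1*(-6)^1 + 9 = (5184) + (-1944) + (-36) + (-6) + (9) = 3207; answer 3207

3207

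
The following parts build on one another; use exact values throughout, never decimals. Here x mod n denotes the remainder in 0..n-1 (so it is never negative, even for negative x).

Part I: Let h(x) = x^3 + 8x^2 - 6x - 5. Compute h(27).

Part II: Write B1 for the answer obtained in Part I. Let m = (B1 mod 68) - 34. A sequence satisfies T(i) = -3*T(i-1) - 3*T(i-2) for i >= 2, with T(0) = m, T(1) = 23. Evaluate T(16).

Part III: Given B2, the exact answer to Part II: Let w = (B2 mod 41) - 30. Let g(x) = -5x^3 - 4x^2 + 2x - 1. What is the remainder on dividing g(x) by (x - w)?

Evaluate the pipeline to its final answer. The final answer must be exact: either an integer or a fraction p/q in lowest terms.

Part I: 1*(27)^3 + 8*(27)^2 - 6*(27)^1 - 5 = (19683) + (5832) + (-162) + (-5) = 25348; answer 25348
Part II: B1 = 25348; m = 18; T(2) = -3*(23) - 3*(18) = -123; iterating: T(2)=-123, T(3)=300, T(4)=-531, T(5)=693, T(6)=-486, T(7)=-621, T(8)=3321, T(9)=-8100, T(10)=14337, T(11)=-18711, T(12)=13122, T(13)=16767, T(14)=-89667, T(15)=218700, T(16)=-387099; answer -387099
Part III: B2 = -387099; w = -7; remainder = value at the root: -5*(-7)^3 - 4*(-7)^2 + 2*(-7)^1 - 1 = (1715) + (-196) + (-14) + (-1) = 1504; answer 1504

1504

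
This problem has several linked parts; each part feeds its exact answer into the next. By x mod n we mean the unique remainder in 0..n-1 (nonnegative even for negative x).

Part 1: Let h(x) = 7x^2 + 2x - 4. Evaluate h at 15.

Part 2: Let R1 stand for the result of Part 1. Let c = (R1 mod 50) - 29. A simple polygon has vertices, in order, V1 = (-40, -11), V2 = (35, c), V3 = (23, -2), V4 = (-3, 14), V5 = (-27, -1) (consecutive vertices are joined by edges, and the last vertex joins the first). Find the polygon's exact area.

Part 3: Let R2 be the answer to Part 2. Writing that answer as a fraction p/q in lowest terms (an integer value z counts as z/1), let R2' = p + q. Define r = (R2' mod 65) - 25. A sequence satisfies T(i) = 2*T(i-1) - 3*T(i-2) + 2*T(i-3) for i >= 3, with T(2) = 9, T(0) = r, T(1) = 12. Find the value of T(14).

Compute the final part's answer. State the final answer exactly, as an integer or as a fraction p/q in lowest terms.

Part 1: 7*(15)^2 + 2*(15)^1 - 4 = (1575) + (30) + (-4) = 1601; answer 1601
Part 2: R1 = 1601; c = -28; cross terms: (-40*-28 - 35*-11)=1505, (35*-2 - 23*-28)=574, (23*14 - -3*-2)=316, (-3*-1 - -27*14)=381, (-27*-11 - -40*-1)=257; twice the area = |3033| = 3033; area = 3033/2; answer 3033/2
Part 3: R2 = 3033/2; threaded value p + q = 3035; r = 20; T(3) = 2*(9) - 3*(12) + 2*(20) = 22; iterating: T(3)=22, T(4)=41, T(5)=34, T(6)=-11, T(7)=-42, T(8)=17, T(9)=138, T(10)=141, T(11)=-98, T(12)=-343, T(13)=-110, T(14)=613; answer 613

613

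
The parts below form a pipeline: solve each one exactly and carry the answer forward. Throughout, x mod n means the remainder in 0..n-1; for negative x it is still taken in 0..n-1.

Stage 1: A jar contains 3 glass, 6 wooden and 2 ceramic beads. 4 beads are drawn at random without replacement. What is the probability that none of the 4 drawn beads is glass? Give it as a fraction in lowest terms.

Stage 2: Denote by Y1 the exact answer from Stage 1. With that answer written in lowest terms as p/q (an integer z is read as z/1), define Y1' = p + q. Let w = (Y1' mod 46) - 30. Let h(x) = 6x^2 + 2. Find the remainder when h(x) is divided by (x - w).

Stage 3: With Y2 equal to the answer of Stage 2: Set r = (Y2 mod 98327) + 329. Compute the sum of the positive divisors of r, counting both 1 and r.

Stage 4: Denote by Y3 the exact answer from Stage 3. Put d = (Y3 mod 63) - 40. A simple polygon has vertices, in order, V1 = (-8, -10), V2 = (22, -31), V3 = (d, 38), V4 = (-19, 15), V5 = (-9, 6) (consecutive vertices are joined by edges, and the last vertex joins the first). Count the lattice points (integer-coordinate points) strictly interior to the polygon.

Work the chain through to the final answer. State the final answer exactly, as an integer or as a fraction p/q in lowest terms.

308

Stage 1: total draws C(11,4) = 330; favorable C(8,4) = 70; P = 7/33; answer 7/33
Stage 2: Y1 = 7/33; threaded value p + q = 40; w = 10; remainder = value at the root: 6*(10)^2 + 2 = (600) + (2) = 602; answer 602
Stage 3: Y2 = 602; r = 931; 931 = 7^2 * 19; sigma = (1 + 7 + 49) * (1 + 19) = 57 * 20 = 1140; answer 1140
Stage 4: Y3 = 1140; d = -34; cross terms: (-8*-31 - 22*-10)=468, (22*38 - -34*-31)=-218, (-34*15 - -19*38)=212, (-19*6 - -9*15)=21, (-9*-10 - -8*6)=138; twice the area = |621| = 621; area = 621/2; boundary points = 3 + 1 + 1 + 1 + 1 = 7; strictly interior points = area - boundary/2 + 1 = 308; answer 308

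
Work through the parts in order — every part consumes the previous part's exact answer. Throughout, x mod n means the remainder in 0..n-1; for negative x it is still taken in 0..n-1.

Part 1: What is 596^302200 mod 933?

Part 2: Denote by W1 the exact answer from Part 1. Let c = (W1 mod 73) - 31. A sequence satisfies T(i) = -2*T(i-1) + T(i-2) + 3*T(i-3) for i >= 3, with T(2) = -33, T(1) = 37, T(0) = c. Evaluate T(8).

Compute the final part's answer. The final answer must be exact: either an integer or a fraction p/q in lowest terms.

-1003

Part 1: squarings mod 933: 596^1=596, 596^2=676, 596^4=739, 596^8=316, 596^16=25, 596^32=625, 596^64=631, 596^128=703, 596^256=652, 596^512=589, 596^1024=778, 596^2048=700, 596^4096=175, 596^8192=769, 596^16384=772, 596^32768=730, 596^65536=157, 596^131072=391, 596^262144=802; 596^302200 = 596^8 * 596^16 * 596^32 * 596^64 * 596^1024 * 596^2048 * 596^4096 * 596^32768 * 596^262144 = 400 (mod 933); answer 400
Part 2: W1 = 400; c = 4; T(3) = -2*(-33) + 1*(37) + 3*(4) = 115; iterating: T(3)=115, T(4)=-152, T(5)=320, T(6)=-447, T(7)=758, T(8)=-1003; answer -1003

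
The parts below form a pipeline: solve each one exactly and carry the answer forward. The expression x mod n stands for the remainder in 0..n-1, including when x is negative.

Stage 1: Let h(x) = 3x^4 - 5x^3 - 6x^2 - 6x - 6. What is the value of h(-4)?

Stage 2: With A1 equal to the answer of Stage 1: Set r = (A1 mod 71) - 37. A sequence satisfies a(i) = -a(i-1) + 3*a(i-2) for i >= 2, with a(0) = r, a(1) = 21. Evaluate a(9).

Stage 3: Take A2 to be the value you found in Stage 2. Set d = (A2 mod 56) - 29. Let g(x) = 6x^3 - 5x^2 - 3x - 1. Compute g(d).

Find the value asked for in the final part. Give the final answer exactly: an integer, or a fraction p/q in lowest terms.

1097

Stage 1: 3*(-4)^4 - 5*(-4)^3 - 6*(-4)^2 - 6*(-4)^1 - 6 = (768) + (320) + (-96) + (24) + (-6) = 1010; answer 1010
Stage 2: A1 = 1010; r = -21; a(2) = -1*(21) + 3*(-21) = -84; iterating: a(2)=-84, a(3)=147, a(4)=-399, a(5)=840, a(6)=-2037, a(7)=4557, a(8)=-10668, a(9)=24339; answer 24339
Stage 3: A2 = 24339; d = 6; 6*(6)^3 - 5*(6)^2 - 3*(6)^1 - 1 = (1296) + (-180) + (-18) + (-1) = 1097; answer 1097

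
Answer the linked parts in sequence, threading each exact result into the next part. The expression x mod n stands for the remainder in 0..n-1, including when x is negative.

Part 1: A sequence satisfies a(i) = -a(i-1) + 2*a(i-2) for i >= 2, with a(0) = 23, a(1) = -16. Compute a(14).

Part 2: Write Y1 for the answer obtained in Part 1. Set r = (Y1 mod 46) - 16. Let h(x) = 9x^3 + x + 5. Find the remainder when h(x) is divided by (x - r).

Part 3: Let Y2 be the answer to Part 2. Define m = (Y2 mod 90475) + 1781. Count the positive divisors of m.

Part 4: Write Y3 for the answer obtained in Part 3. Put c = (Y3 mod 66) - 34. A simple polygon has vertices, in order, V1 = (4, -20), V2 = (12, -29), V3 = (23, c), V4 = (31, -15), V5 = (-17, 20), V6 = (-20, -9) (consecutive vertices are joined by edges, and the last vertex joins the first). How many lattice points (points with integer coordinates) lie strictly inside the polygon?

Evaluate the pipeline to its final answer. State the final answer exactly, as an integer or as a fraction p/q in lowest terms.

1145

Part 1: a(2) = -1*(-16) + 2*(23) = 62; iterating: a(2)=62, a(3)=-94, a(4)=218, a(5)=-406, a(6)=842, a(7)=-1654, a(8)=3338, a(9)=-6646, a(10)=13322, a(11)=-26614, a(12)=53258, a(13)=-106486, a(14)=213002; answer 213002
Part 2: Y1 = 213002; r = 6; remainder = value at the root: 9*(6)^3 + 1*(6)^1 + 5 = (1944) + (6) + (5) = 1955; answer 1955
Part 3: Y2 = 1955; m = 3736; 3736 = 2^3 * 467; number of divisors = (3+1) * (1+1) = 8; answer 8
Part 4: Y3 = 8; c = -26; cross terms: (4*-29 - 12*-20)=124, (12*-26 - 23*-29)=355, (23*-15 - 31*-26)=461, (31*20 - -17*-15)=365, (-17*-9 - -20*20)=553, (-20*-20 - 4*-9)=436; twice the area = |2294| = 2294; area = 1147; boundary points = 1 + 1 + 1 + 1 + 1 + 1 = 6; strictly interior points = area - boundary/2 + 1 = 1145; answer 1145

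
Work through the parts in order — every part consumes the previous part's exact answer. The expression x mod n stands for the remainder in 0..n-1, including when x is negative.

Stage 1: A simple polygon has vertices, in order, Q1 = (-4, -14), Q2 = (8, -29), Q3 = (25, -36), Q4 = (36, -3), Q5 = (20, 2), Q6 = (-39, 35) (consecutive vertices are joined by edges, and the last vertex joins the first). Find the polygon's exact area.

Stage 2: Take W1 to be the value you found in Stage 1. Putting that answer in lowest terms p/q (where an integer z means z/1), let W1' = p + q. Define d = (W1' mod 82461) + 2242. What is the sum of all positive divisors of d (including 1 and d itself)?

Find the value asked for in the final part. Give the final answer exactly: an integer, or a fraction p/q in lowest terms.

Stage 1: cross terms: (-4*-29 - 8*-14)=228, (8*-36 - 25*-29)=437, (25*-3 - 36*-36)=1221, (36*2 - 20*-3)=132, (20*35 - -39*2)=778, (-39*-14 - -4*35)=686; twice the area = |3482| = 3482; area = 1741; answer 1741
Stage 2: W1 = 1741; threaded value p + q = 1742; d = 3984; 3984 = 2^4 * 3 * 83; sigma = (1 + 2 + 4 + 8 + 16) * (1 + 3) * (1 + 83) = 31 * 4 * 84 = 10416; answer 10416

10416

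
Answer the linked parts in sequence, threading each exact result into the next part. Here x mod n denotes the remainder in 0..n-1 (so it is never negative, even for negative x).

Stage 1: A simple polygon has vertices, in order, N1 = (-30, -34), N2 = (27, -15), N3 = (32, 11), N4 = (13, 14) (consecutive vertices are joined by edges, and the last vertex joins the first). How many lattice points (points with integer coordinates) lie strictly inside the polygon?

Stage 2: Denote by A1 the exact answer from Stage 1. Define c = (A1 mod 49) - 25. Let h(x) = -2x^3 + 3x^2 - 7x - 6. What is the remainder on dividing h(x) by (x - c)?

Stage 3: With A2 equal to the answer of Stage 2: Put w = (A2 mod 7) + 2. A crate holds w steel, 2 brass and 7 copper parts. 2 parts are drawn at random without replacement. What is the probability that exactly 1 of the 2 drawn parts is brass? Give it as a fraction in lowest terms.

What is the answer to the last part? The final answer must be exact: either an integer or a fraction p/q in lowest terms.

11/39

Stage 1: cross terms: (-30*-15 - 27*-34)=1368, (27*11 - 32*-15)=777, (32*14 - 13*11)=305, (13*-34 - -30*14)=-22; twice the area = |2428| = 2428; area = 1214; boundary points = 19 + 1 + 1 + 1 = 22; strictly interior points = area - boundary/2 + 1 = 1204; answer 1204
Stage 2: A1 = 1204; c = 3; remainder = value at the root: -2*(3)^3 + 3*(3)^2 - 7*(3)^1 - 6 = (-54) + (27) + (-21) + (-6) = -54; answer -54
Stage 3: A2 = -54; w = 4; total draws C(13,2) = 78; favorable C(2,1)*C(11,1) = 22; P = 11/39; answer 11/39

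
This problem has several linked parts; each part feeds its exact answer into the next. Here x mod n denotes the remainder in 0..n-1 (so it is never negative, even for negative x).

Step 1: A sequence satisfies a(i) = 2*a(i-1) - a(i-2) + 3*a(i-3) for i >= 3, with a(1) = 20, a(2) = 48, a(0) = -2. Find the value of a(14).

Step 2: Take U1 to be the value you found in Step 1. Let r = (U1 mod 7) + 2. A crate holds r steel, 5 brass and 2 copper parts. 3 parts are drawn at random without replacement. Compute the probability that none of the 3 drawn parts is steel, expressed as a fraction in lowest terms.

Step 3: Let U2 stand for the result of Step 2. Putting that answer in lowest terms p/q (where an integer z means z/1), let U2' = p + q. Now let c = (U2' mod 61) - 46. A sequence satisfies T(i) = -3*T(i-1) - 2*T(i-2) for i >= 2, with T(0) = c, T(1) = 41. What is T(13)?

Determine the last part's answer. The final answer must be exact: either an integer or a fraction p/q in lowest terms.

Step 1: a(3) = 2*(48) - 1*(20) + 3*(-2) = 70; iterating: a(3)=70, a(4)=152, a(5)=378, a(6)=814, a(7)=1706, a(8)=3732, a(9)=8200, a(10)=17786, a(11)=38568, a(12)=83950, a(13)=182690, a(14)=397134; answer 397134
Step 2: U1 = 397134; r = 5; total draws C(12,3) = 220; favorable C(7,3) = 35; P = 7/44; answer 7/44
Step 3: U2 = 7/44; threaded value p + q = 51; c = 5; T(2) = -3*(41) - 2*(5) = -133; iterating: T(2)=-133, T(3)=317, T(4)=-685, T(5)=1421, T(6)=-2893, T(7)=5837, T(8)=-11725, T(9)=23501, T(10)=-47053, T(11)=94157, T(12)=-188365, T(13)=376781; answer 376781

376781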